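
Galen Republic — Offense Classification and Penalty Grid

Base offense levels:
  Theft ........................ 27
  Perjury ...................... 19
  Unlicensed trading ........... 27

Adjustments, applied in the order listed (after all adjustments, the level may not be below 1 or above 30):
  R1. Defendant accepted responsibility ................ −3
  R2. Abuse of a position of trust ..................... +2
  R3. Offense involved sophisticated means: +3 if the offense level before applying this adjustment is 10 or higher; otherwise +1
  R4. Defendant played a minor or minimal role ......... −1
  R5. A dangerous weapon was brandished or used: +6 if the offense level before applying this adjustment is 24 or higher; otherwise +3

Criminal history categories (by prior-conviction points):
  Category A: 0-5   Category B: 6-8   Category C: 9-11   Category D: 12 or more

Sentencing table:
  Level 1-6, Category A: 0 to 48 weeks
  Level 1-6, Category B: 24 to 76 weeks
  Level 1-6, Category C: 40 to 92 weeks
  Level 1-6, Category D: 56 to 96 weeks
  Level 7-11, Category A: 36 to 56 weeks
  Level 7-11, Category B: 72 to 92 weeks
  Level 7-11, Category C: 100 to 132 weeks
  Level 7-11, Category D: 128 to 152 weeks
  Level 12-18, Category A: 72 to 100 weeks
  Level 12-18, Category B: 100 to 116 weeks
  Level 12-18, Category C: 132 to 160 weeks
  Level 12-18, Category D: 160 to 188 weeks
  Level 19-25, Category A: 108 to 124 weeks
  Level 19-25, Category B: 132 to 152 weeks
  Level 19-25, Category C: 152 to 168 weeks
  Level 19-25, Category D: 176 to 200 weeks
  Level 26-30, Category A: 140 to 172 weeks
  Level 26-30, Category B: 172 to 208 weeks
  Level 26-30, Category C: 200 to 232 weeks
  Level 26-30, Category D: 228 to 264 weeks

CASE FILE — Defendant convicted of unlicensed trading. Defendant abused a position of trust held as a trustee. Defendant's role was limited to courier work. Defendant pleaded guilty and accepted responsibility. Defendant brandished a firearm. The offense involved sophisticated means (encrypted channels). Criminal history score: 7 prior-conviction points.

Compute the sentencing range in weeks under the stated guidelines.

172-208 weeks

Base offense level for unlicensed trading: 27.
R1 applies: 27 − 3 = 24.
R2 applies: 24 + 2 = 26.
R3 applies (level before this adjustment is 26 ≥ 10, so +3): 26 + 3 = 29.
R4 applies: 29 − 1 = 28.
R5 applies (level before this adjustment is 28 ≥ 24, so +6): 28 + 6 = 34.
Level 34 exceeds the maximum of 30; capped at 30.
Final offense level: 30.
Criminal history: 7 prior points → Category B (6-8).
Level 30 falls in the 26-30 band.
Grid: Level 26-30 × Category B = 172-208 weeks.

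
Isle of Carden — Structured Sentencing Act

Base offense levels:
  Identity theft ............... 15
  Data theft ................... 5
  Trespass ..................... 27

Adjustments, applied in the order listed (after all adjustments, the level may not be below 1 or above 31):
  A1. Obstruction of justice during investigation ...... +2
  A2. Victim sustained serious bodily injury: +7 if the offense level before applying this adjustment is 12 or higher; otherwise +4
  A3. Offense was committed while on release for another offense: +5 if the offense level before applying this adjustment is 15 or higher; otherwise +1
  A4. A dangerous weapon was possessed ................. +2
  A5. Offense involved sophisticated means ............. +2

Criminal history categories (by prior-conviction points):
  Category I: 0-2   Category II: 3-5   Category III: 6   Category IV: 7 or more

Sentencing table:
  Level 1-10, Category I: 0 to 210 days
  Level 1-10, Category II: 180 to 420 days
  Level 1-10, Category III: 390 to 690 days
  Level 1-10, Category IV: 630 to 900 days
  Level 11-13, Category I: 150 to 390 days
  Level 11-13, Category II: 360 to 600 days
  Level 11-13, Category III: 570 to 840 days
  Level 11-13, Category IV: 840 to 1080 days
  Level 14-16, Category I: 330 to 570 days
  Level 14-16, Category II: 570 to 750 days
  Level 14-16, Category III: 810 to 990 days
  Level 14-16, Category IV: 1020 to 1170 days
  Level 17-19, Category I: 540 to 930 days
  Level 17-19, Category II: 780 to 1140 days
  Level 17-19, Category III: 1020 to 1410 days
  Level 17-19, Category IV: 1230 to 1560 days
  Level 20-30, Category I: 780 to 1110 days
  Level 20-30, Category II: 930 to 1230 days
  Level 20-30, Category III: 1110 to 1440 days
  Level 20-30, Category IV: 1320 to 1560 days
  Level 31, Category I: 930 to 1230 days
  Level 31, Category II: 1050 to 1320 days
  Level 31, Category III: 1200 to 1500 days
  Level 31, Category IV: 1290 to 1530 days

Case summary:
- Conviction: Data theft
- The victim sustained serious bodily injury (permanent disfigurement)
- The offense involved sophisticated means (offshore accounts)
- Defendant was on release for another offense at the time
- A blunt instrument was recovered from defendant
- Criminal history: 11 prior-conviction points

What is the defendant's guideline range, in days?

Base offense level for data theft: 5.
A2 applies (level before this adjustment is 5 < 12, so +4): 5 + 4 = 9.
A3 applies (level before this adjustment is 9 < 15, so +1): 9 + 1 = 10.
A4 applies: 10 + 2 = 12.
A5 applies: 12 + 2 = 14.
Final offense level: 14.
Criminal history: 11 prior points → Category IV (7+).
Level 14 falls in the 14-16 band.
Grid: Level 14-16 × Category IV = 1020-1170 days.

1020-1170 days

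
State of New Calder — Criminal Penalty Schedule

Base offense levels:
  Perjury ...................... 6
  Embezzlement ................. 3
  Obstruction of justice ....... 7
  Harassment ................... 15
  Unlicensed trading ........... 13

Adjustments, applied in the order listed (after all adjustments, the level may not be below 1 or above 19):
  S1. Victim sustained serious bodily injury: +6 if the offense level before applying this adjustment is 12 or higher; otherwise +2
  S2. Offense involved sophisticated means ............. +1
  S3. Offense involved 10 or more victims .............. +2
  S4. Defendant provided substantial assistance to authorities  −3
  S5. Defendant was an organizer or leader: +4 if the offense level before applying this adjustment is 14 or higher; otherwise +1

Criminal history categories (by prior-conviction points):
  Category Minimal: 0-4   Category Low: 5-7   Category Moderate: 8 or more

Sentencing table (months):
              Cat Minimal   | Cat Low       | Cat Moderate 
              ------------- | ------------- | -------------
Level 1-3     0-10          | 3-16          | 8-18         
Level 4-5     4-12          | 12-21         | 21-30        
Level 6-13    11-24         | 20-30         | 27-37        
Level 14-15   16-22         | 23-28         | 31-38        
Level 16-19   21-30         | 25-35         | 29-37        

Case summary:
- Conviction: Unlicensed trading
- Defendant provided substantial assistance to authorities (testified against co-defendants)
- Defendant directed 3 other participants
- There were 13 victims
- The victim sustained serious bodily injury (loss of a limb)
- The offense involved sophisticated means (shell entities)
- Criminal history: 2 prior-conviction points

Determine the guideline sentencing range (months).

21-30 months

Base offense level for unlicensed trading: 13.
S1 applies (level before this adjustment is 13 ≥ 12, so +6): 13 + 6 = 19.
S2 applies: 19 + 1 = 20.
S3 applies: 20 + 2 = 22.
S4 applies: 22 − 3 = 19.
S5 applies (level before this adjustment is 19 ≥ 14, so +4): 19 + 4 = 23.
Level 23 exceeds the maximum of 19; capped at 19.
Final offense level: 19.
Criminal history: 2 prior points → Category Minimal (0-4).
Level 19 falls in the 16-19 band.
Grid: Level 16-19 × Category Minimal = 21-30 months.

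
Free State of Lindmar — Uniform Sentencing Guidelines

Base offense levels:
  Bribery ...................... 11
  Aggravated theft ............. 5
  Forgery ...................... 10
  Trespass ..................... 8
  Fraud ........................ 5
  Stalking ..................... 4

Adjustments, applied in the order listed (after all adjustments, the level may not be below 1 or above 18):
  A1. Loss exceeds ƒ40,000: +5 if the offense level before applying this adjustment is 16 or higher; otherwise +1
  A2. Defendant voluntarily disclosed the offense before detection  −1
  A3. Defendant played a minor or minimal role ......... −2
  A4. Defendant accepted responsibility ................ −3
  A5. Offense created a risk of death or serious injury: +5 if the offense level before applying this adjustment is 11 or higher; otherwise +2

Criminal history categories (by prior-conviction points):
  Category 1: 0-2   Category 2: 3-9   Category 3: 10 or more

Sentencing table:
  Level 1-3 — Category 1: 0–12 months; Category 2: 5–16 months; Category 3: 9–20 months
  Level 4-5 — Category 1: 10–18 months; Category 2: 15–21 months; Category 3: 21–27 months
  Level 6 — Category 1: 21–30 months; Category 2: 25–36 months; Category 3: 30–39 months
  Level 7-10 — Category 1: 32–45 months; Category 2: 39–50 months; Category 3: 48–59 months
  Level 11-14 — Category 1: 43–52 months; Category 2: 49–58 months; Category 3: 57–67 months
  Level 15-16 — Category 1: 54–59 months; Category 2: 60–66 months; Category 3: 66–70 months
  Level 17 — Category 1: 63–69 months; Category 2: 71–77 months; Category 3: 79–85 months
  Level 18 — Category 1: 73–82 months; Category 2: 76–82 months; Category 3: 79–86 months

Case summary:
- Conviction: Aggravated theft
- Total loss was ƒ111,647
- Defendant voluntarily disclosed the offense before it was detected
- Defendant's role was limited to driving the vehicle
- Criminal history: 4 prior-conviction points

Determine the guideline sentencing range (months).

5-16 months

Base offense level for aggravated theft: 5.
A1 applies (level before this adjustment is 5 < 16, so +1): 5 + 1 = 6.
A2 applies: 6 − 1 = 5.
A3 applies: 5 − 2 = 3.
A5 does not apply.
Final offense level: 3.
Criminal history: 4 prior points → Category 2 (3-9).
Level 3 falls in the 1-3 band.
Grid: Level 1-3 × Category 2 = 5-16 months.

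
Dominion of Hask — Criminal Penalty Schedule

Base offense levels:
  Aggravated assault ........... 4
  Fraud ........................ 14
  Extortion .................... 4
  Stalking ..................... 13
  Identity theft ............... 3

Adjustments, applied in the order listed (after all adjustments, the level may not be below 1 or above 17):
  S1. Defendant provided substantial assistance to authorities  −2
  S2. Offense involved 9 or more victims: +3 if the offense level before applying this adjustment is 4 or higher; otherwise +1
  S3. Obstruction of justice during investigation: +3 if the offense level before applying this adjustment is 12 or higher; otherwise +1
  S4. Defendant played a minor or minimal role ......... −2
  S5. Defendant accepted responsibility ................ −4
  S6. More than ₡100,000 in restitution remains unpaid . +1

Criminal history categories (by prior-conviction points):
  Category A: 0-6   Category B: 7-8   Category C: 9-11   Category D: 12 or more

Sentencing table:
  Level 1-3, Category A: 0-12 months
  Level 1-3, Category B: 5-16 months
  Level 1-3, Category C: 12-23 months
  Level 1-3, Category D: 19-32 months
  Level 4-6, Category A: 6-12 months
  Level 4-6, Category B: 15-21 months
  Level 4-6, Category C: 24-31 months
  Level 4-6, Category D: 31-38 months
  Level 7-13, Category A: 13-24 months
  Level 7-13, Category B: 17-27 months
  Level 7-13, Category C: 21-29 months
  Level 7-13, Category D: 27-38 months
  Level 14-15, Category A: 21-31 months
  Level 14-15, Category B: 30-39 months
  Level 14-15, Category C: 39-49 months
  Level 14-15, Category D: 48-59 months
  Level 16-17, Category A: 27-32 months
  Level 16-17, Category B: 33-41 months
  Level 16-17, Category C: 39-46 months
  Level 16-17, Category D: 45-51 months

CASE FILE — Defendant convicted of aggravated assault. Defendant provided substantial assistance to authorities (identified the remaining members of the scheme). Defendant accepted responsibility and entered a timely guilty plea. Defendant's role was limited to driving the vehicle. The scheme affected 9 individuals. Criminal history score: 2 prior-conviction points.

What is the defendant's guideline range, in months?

0-12 months

Base offense level for aggravated assault: 4.
S1 applies: 4 − 2 = 2.
S2 applies (level before this adjustment is 2 < 4, so +1): 2 + 1 = 3.
S4 applies: 3 − 2 = 1.
S5 applies: 1 − 4 = -3.
Level -3 is below the minimum of 1; floored at 1.
Final offense level: 1.
Criminal history: 2 prior points → Category A (0-6).
Level 1 falls in the 1-3 band.
Grid: Level 1-3 × Category A = 0-12 months.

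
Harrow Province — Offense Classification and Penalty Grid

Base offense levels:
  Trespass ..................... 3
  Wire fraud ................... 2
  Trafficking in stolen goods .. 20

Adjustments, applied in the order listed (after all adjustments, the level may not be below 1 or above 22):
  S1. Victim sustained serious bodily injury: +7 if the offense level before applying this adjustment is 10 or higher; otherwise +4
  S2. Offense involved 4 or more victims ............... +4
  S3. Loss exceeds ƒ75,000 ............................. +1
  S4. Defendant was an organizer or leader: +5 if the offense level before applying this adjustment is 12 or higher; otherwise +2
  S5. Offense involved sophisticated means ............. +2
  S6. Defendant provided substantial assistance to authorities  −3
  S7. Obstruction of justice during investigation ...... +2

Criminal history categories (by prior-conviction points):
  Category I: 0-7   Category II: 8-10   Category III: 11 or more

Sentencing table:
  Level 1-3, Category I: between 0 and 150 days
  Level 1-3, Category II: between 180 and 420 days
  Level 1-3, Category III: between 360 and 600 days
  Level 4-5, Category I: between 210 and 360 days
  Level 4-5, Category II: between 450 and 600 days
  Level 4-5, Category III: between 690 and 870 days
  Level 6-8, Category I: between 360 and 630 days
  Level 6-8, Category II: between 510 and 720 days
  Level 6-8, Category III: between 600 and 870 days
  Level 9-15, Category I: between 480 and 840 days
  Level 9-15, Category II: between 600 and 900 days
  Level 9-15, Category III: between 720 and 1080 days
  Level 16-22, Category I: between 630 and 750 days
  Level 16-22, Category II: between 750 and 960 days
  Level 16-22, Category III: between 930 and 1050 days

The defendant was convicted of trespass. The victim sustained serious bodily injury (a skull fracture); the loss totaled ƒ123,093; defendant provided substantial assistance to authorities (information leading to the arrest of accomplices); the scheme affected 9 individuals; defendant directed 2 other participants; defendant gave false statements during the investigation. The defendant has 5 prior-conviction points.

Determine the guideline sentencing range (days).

630-750 days

Base offense level for trespass: 3.
S1 applies (level before this adjustment is 3 < 10, so +4): 3 + 4 = 7.
S2 applies: 7 + 4 = 11.
S3 applies: 11 + 1 = 12.
S4 applies (level before this adjustment is 12 ≥ 12, so +5): 12 + 5 = 17.
S6 applies: 17 − 3 = 14.
S7 applies: 14 + 2 = 16.
Final offense level: 16.
Criminal history: 5 prior points → Category I (0-7).
Level 16 falls in the 16-22 band.
Grid: Level 16-22 × Category I = 630-750 days.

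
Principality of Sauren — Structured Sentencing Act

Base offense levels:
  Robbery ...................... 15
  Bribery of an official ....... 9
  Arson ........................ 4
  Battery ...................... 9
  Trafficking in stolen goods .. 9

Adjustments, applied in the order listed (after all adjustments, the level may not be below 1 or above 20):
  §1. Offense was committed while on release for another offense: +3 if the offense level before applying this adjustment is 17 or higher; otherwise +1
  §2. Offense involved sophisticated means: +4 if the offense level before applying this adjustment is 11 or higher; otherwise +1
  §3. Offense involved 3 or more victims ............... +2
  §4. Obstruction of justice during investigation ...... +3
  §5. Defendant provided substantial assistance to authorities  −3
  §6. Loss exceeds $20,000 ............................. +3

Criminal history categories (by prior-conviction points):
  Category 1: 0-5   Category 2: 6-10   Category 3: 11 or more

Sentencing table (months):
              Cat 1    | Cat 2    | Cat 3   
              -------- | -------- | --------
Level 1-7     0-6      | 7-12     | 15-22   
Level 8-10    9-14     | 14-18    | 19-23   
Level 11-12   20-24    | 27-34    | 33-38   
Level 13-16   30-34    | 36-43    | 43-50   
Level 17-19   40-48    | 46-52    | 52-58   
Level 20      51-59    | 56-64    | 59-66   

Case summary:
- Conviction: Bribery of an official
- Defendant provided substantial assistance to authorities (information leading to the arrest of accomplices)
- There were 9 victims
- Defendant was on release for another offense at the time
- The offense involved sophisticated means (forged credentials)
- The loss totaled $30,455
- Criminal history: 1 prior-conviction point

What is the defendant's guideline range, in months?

Base offense level for bribery of an official: 9.
§1 applies (level before this adjustment is 9 < 17, so +1): 9 + 1 = 10.
§2 applies (level before this adjustment is 10 < 11, so +1): 10 + 1 = 11.
§3 applies: 11 + 2 = 13.
§4 does not apply.
§5 applies: 13 − 3 = 10.
§6 applies: 10 + 3 = 13.
Final offense level: 13.
Criminal history: 1 prior point → Category 1 (0-5).
Level 13 falls in the 13-16 band.
Grid: Level 13-16 × Category 1 = 30-34 months.

30-34 months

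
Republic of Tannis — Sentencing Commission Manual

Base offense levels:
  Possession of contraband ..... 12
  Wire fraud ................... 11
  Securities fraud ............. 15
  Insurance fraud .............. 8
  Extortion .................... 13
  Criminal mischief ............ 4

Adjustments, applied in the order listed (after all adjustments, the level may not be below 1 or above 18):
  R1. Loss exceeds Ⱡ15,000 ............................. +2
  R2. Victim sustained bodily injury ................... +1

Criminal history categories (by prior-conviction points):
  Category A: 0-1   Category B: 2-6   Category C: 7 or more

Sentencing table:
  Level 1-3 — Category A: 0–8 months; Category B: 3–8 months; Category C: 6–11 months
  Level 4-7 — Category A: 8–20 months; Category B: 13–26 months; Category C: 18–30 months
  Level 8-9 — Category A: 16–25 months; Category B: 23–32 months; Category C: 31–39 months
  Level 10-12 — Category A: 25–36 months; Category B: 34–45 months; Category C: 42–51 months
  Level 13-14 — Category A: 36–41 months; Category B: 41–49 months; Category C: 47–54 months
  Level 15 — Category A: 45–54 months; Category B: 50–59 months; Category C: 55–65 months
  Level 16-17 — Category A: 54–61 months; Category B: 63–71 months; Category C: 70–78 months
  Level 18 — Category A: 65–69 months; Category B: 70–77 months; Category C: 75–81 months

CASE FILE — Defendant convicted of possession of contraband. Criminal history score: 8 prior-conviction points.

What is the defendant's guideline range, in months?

42-51 months

Base offense level for possession of contraband: 12.
Final offense level: 12.
Criminal history: 8 prior points → Category C (7+).
Level 12 falls in the 10-12 band.
Grid: Level 10-12 × Category C = 42-51 months.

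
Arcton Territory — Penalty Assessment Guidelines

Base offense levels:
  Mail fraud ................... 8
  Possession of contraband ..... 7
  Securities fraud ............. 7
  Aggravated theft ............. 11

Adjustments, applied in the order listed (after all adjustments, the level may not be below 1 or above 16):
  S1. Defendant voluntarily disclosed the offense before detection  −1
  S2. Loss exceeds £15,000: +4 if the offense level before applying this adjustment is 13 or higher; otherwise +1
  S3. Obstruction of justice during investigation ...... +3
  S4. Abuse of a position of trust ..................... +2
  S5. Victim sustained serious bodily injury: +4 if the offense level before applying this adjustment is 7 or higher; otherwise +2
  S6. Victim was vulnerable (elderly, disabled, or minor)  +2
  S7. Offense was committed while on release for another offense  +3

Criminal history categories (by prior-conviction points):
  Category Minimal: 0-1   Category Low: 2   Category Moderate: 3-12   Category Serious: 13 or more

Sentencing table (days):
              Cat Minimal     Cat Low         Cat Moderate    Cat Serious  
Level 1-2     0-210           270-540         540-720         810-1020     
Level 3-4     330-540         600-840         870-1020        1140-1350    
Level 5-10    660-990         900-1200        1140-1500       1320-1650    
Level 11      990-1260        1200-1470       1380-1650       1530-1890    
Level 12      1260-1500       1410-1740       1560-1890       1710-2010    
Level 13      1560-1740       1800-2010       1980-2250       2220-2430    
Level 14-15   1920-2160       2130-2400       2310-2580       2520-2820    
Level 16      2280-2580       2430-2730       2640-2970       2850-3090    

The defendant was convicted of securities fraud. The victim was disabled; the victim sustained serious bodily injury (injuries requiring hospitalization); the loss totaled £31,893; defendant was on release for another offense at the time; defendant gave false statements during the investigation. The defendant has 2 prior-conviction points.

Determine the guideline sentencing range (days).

Base offense level for securities fraud: 7.
S1 does not apply.
S2 applies (level before this adjustment is 7 < 13, so +1): 7 + 1 = 8.
S3 applies: 8 + 3 = 11.
S4 does not apply.
S5 applies (level before this adjustment is 11 ≥ 7, so +4): 11 + 4 = 15.
S6 applies: 15 + 2 = 17.
S7 applies: 17 + 3 = 20.
Level 20 exceeds the maximum of 16; capped at 16.
Final offense level: 16.
Criminal history: 2 prior points → Category Low (2).
Level 16 falls in the 16 band.
Grid: Level 16 × Category Low = 2430-2730 days.

2430-2730 days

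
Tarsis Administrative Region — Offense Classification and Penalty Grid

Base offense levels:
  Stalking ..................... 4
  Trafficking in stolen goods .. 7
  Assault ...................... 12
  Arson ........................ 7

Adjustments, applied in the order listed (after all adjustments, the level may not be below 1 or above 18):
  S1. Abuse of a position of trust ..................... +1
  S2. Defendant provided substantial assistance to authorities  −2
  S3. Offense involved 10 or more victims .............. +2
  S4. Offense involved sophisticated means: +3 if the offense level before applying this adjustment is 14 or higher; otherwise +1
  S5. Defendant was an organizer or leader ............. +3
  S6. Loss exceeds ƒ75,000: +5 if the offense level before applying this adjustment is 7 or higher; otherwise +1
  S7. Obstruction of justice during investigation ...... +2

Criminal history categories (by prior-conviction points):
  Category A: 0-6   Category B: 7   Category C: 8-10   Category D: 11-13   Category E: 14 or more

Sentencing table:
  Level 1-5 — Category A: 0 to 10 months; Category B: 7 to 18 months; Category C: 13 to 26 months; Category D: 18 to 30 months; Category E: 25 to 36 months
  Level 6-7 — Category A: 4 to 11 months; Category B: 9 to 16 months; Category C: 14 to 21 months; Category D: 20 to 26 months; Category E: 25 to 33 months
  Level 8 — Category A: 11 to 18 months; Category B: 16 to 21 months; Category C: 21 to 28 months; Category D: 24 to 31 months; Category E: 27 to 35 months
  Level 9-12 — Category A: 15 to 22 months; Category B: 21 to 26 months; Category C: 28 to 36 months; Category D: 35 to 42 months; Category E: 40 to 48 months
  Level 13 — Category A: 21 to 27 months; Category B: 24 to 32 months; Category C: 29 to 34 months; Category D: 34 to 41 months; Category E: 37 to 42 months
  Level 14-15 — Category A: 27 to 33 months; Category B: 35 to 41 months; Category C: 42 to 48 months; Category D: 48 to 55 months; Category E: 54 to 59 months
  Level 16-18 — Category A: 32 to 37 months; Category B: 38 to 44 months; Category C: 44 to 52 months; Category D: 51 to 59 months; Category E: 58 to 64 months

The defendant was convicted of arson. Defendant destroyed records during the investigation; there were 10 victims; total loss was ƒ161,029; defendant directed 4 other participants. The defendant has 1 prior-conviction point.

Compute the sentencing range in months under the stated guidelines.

32-37 months

Base offense level for arson: 7.
S3 applies: 7 + 2 = 9.
S4 does not apply.
S5 applies: 9 + 3 = 12.
S6 applies (level before this adjustment is 12 ≥ 7, so +5): 12 + 5 = 17.
S7 applies: 17 + 2 = 19.
Level 19 exceeds the maximum of 18; capped at 18.
Final offense level: 18.
Criminal history: 1 prior point → Category A (0-6).
Level 18 falls in the 16-18 band.
Grid: Level 16-18 × Category A = 32-37 months.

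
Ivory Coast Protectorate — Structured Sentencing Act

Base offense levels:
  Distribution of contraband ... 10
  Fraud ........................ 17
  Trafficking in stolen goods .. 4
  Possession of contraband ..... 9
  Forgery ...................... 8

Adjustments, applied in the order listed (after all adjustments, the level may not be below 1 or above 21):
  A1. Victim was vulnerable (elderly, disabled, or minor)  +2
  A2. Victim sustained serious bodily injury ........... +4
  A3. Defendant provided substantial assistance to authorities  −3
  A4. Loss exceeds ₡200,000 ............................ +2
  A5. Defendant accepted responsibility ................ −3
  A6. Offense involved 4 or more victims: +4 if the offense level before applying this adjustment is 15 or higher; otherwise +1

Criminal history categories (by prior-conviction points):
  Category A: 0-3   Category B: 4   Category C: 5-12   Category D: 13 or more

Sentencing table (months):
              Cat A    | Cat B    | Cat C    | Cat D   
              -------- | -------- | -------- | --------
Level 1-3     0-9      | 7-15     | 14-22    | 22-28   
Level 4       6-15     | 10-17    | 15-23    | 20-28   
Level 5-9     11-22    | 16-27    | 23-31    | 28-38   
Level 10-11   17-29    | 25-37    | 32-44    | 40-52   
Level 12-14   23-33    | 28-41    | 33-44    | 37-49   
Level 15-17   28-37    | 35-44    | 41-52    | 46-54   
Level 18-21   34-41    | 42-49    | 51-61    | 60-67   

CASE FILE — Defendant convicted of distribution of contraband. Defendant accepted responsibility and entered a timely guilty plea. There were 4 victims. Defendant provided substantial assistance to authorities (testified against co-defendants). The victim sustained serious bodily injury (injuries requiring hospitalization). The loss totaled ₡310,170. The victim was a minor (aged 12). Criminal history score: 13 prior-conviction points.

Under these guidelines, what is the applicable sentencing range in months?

Base offense level for distribution of contraband: 10.
A1 applies: 10 + 2 = 12.
A2 applies: 12 + 4 = 16.
A3 applies: 16 − 3 = 13.
A4 applies: 13 + 2 = 15.
A5 applies: 15 − 3 = 12.
A6 applies (level before this adjustment is 12 < 15, so +1): 12 + 1 = 13.
Final offense level: 13.
Criminal history: 13 prior points → Category D (13+).
Level 13 falls in the 12-14 band.
Grid: Level 12-14 × Category D = 37-49 months.

37-49 months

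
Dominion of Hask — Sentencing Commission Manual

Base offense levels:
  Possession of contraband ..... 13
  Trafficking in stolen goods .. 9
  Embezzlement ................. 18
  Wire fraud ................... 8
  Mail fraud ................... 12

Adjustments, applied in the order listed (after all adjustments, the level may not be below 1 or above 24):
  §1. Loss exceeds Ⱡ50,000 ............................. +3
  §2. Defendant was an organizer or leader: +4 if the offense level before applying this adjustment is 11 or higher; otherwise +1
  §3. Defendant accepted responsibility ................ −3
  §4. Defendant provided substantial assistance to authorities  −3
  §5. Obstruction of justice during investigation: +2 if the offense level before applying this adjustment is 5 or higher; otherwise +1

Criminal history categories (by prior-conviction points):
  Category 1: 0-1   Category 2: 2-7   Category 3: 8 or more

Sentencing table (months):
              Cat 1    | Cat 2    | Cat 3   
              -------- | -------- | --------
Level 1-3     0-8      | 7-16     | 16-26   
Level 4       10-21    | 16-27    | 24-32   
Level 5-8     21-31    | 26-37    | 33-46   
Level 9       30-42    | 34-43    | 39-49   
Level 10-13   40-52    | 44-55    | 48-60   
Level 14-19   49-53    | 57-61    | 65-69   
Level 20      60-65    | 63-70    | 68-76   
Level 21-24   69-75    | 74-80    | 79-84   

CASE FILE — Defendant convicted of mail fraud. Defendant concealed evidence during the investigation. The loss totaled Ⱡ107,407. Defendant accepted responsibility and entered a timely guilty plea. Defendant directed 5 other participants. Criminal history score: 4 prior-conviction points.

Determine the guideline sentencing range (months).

57-61 months

Base offense level for mail fraud: 12.
§1 applies: 12 + 3 = 15.
§2 applies (level before this adjustment is 15 ≥ 11, so +4): 15 + 4 = 19.
§3 applies: 19 − 3 = 16.
§4 does not apply.
§5 applies (level before this adjustment is 16 ≥ 5, so +2): 16 + 2 = 18.
Final offense level: 18.
Criminal history: 4 prior points → Category 2 (2-7).
Level 18 falls in the 14-19 band.
Grid: Level 14-19 × Category 2 = 57-61 months.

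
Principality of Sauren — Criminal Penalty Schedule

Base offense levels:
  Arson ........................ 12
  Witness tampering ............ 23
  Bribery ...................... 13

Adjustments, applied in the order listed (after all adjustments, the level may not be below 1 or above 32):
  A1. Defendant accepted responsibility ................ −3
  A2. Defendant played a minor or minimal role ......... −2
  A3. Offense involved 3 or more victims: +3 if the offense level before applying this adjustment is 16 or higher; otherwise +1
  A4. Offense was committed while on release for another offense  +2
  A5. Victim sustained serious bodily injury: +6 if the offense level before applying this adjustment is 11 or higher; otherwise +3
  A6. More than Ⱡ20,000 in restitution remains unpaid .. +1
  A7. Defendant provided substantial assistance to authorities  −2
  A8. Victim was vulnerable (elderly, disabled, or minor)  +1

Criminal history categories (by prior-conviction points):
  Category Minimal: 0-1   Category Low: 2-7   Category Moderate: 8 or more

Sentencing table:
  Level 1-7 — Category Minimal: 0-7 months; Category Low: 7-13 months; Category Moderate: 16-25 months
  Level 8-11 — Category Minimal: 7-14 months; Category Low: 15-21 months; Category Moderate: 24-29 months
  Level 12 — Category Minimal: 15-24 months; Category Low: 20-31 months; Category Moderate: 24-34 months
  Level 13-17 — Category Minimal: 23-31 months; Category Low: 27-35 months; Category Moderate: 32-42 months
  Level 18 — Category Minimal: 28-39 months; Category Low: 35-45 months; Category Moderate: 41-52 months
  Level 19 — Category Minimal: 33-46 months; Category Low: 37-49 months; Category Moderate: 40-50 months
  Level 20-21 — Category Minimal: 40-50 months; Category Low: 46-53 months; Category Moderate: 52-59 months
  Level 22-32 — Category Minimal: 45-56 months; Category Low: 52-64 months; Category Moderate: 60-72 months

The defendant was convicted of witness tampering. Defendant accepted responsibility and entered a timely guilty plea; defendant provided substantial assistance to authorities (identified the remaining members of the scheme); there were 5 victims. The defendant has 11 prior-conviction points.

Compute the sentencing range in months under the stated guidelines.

52-59 months

Base offense level for witness tampering: 23.
A1 applies: 23 − 3 = 20.
A2 does not apply.
A3 applies (level before this adjustment is 20 ≥ 16, so +3): 20 + 3 = 23.
A6 does not apply.
A7 applies: 23 − 2 = 21.
A8 does not apply.
Final offense level: 21.
Criminal history: 11 prior points → Category Moderate (8+).
Level 21 falls in the 20-21 band.
Grid: Level 20-21 × Category Moderate = 52-59 months.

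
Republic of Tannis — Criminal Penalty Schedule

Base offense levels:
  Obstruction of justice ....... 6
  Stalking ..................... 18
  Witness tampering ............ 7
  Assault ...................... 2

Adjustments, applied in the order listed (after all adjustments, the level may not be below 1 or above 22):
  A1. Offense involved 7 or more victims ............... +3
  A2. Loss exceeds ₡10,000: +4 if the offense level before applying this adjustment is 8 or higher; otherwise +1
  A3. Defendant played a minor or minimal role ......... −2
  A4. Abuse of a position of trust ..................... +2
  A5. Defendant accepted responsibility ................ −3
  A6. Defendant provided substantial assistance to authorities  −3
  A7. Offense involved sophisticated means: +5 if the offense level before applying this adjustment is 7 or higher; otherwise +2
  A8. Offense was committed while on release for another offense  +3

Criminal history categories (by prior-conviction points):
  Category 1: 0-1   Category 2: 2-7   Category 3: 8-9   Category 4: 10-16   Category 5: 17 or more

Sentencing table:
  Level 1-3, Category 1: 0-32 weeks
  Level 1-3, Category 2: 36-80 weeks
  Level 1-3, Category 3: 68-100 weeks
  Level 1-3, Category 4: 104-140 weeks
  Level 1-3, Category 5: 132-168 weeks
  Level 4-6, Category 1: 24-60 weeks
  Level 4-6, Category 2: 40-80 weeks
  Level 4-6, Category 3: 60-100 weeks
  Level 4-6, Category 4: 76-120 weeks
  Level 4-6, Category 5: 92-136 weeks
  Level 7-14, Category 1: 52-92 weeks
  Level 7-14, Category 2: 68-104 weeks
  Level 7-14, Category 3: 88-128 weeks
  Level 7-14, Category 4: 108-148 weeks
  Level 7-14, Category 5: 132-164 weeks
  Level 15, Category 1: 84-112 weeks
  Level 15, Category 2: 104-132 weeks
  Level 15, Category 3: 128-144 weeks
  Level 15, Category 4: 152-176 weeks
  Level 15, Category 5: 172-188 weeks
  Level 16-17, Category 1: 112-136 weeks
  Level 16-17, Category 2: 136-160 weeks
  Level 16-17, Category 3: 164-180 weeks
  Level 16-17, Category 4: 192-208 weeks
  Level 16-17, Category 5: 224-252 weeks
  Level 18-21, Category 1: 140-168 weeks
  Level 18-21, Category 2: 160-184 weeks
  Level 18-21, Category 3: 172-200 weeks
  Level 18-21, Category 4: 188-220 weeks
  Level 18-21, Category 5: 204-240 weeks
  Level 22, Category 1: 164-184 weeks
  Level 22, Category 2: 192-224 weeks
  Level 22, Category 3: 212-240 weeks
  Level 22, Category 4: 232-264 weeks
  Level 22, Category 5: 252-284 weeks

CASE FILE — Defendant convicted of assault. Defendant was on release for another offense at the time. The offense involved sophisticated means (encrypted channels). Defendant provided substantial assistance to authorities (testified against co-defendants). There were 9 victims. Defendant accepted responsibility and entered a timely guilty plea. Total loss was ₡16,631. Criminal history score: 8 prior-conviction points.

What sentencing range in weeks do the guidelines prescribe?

60-100 weeks

Base offense level for assault: 2.
A1 applies: 2 + 3 = 5.
A2 applies (level before this adjustment is 5 < 8, so +1): 5 + 1 = 6.
A3 does not apply.
A4 does not apply.
A5 applies: 6 − 3 = 3.
A6 applies: 3 − 3 = 0.
A7 applies (level before this adjustment is 0 < 7, so +2): 0 + 2 = 2.
A8 applies: 2 + 3 = 5.
Final offense level: 5.
Criminal history: 8 prior points → Category 3 (8-9).
Level 5 falls in the 4-6 band.
Grid: Level 4-6 × Category 3 = 60-100 weeks.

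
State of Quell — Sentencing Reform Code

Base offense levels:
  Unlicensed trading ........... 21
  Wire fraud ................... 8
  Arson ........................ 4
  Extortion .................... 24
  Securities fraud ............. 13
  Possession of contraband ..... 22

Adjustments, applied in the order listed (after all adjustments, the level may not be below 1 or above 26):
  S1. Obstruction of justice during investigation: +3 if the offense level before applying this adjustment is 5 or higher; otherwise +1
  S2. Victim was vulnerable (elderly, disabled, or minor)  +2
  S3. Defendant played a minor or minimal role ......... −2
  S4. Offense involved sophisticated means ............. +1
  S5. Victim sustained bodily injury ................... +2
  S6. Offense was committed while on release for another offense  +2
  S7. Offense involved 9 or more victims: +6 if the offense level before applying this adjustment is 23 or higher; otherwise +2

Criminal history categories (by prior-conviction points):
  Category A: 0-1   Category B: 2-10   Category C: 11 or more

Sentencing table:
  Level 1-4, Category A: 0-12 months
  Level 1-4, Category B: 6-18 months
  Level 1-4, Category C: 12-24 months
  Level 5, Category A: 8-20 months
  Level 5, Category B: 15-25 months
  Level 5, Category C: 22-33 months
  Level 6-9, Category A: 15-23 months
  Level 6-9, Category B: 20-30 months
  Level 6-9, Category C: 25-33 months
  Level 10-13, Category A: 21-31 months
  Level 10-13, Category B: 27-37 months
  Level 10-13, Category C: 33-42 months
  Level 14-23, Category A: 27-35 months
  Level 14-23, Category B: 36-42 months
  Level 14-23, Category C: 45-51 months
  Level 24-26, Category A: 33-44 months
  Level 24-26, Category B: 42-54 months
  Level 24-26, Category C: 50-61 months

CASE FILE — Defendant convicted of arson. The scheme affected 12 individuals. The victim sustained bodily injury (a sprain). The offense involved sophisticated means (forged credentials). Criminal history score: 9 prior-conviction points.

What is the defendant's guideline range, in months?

Base offense level for arson: 4.
S1 does not apply.
S3 does not apply.
S4 applies: 4 + 1 = 5.
S5 applies: 5 + 2 = 7.
S6 does not apply.
S7 applies (level before this adjustment is 7 < 23, so +2): 7 + 2 = 9.
Final offense level: 9.
Criminal history: 9 prior points → Category B (2-10).
Level 9 falls in the 6-9 band.
Grid: Level 6-9 × Category B = 20-30 months.

20-30 months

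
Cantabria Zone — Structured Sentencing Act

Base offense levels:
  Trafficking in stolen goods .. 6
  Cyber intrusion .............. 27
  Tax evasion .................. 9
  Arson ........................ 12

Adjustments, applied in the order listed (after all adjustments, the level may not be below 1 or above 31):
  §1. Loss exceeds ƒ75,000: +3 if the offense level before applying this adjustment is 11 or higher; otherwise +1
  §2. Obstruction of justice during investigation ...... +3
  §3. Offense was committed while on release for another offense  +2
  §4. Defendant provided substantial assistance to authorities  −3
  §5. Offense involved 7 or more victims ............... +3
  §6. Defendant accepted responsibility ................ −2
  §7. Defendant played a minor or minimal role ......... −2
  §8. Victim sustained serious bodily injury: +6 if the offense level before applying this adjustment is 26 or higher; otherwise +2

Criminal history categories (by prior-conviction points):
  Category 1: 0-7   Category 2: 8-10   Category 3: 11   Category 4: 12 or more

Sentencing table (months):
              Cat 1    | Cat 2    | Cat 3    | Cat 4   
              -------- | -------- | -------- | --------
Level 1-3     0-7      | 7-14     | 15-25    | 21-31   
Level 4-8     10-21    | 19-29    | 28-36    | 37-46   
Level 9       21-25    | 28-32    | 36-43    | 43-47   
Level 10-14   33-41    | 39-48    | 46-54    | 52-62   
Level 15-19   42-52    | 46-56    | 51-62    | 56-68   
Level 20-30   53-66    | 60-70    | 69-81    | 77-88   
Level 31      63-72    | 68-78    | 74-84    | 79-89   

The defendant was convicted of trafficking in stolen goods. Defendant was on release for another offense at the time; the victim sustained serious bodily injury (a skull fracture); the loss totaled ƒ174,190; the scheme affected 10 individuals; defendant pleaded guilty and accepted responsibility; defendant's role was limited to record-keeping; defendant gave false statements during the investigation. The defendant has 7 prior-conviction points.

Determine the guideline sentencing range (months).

Base offense level for trafficking in stolen goods: 6.
§1 applies (level before this adjustment is 6 < 11, so +1): 6 + 1 = 7.
§2 applies: 7 + 3 = 10.
§3 applies: 10 + 2 = 12.
§5 applies: 12 + 3 = 15.
§6 applies: 15 − 2 = 13.
§7 applies: 13 − 2 = 11.
§8 applies (level before this adjustment is 11 < 26, so +2): 11 + 2 = 13.
Final offense level: 13.
Criminal history: 7 prior points → Category 1 (0-7).
Level 13 falls in the 10-14 band.
Grid: Level 10-14 × Category 1 = 33-41 months.

33-41 months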